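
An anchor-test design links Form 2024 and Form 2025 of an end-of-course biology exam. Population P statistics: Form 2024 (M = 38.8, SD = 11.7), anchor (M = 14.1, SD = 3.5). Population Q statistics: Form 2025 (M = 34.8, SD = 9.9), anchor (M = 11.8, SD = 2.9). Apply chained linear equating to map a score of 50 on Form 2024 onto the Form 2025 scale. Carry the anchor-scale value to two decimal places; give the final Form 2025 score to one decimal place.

54.1

Form 2024 → anchor (Population P): v = (3.5/11.7)(50 − 38.8) + 14.1 = 17.45
anchor → Form 2025 (Population Q): y = (9.9/2.9)(17.45 − 11.8) + 34.8 = 54.1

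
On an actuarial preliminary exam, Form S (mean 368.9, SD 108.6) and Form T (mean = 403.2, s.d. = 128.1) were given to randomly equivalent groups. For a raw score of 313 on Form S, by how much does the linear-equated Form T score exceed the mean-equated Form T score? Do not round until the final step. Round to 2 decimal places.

-10.04

Mean-equated: 313 + (403.2 − 368.9) = 347.30
Linear-equated: (128.1/108.6)(313 − 368.9) + 403.2 = 337.263
Difference = 337.263 − 347.30 = -10.04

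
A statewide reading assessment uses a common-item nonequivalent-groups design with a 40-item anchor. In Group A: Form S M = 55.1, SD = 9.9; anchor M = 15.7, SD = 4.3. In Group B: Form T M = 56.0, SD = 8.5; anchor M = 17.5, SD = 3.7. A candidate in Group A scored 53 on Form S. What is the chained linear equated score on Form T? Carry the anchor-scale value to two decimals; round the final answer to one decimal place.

Form S → anchor (Group A): v = (4.3/9.9)(53 − 55.1) + 15.7 = 14.79
anchor → Form T (Group B): y = (8.5/3.7)(14.79 − 17.5) + 56.0 = 49.8

49.8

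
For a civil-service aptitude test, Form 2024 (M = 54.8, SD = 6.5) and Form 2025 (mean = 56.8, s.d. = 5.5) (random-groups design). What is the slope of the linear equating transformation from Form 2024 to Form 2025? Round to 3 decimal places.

A = SD_Y / SD_X = 5.5 / 6.5 = 0.846

0.846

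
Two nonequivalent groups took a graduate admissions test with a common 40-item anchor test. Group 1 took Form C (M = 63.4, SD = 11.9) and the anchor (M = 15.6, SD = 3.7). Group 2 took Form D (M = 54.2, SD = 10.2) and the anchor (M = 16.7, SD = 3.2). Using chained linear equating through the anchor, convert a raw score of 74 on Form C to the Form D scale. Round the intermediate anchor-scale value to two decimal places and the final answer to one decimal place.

Form C → anchor (Group 1): v = (3.7/11.9)(74 − 63.4) + 15.6 = 18.90
anchor → Form D (Group 2): y = (10.2/3.2)(18.90 − 16.7) + 54.2 = 61.2

61.2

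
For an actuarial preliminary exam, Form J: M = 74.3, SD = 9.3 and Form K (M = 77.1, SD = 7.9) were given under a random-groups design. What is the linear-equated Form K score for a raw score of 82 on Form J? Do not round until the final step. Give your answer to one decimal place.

83.6

Linear equating: y = (SD_Y/SD_X)(x − M_X) + M_Y
y = (7.9/9.3)(82 − 74.3) + 77.1
y = 0.849462 × 7.7 + 77.1 = 6.5409 + 77.1 = 83.6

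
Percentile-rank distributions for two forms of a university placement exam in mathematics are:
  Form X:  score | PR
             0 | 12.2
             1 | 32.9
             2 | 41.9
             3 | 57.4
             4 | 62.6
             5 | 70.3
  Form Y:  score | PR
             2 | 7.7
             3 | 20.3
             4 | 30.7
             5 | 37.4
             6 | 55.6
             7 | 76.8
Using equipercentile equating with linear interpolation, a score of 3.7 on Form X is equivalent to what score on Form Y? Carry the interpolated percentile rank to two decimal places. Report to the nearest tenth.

PR of 3.7 on Form X: 57.4 + (3.7 − 3)/(4 − 3) × (62.6 − 57.4) = 61.04
On Form Y, PR 61.04 falls between score 6 (PR 55.6) and 7 (PR 76.8).
Interpolate: 6 + (61.04 − 55.6)/(76.8 − 55.6) × (7 − 6) = 6.3

6.3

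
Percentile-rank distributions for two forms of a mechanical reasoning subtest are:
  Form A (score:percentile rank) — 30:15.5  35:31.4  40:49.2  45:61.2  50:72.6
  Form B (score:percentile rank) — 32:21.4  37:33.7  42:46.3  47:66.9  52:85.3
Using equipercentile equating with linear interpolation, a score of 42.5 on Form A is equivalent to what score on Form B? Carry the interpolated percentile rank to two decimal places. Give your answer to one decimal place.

44.2

PR of 42.5 on Form A: 49.2 + (42.5 − 40)/(45 − 40) × (61.2 − 49.2) = 55.20
On Form B, PR 55.20 falls between score 42 (PR 46.3) and 47 (PR 66.9).
Interpolate: 42 + (55.20 − 46.3)/(66.9 − 46.3) × (47 − 42) = 44.2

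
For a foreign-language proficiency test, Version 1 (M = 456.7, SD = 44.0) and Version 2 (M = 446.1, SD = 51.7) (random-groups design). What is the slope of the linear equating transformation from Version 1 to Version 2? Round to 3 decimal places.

1.175

A = SD_Y / SD_X = 51.7 / 44.0 = 1.175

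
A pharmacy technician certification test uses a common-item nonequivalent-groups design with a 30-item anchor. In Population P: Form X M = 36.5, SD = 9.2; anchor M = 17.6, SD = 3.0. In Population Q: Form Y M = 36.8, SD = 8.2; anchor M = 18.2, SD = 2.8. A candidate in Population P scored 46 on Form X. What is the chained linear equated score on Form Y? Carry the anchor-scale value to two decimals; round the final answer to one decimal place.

Form X → anchor (Population P): v = (3.0/9.2)(46 − 36.5) + 17.6 = 20.70
anchor → Form Y (Population Q): y = (8.2/2.8)(20.70 − 18.2) + 36.8 = 44.1

44.1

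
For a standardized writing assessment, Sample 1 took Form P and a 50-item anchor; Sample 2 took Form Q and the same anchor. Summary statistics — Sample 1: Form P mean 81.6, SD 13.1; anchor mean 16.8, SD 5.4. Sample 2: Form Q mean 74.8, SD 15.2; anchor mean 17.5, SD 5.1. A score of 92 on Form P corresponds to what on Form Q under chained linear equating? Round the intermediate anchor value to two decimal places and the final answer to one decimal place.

85.5

Form P → anchor (Sample 1): v = (5.4/13.1)(92 − 81.6) + 16.8 = 21.09
anchor → Form Q (Sample 2): y = (15.2/5.1)(21.09 − 17.5) + 74.8 = 85.5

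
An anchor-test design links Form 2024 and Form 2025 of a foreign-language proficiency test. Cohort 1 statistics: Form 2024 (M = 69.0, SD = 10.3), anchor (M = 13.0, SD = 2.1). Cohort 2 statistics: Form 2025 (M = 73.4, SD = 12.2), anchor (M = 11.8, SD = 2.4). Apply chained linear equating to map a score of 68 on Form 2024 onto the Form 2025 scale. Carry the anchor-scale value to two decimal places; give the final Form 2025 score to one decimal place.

78.5

Form 2024 → anchor (Cohort 1): v = (2.1/10.3)(68 − 69.0) + 13.0 = 12.80
anchor → Form 2025 (Cohort 2): y = (12.2/2.4)(12.80 − 11.8) + 73.4 = 78.5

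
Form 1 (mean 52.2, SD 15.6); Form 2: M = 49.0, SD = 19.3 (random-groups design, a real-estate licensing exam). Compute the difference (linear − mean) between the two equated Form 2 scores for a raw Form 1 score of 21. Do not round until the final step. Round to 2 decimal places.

Mean-equated: 21 + (49.0 − 52.2) = 17.80
Linear-equated: (19.3/15.6)(21 − 52.2) + 49.0 = 10.400
Difference = 10.400 − 17.80 = -7.40

-7.40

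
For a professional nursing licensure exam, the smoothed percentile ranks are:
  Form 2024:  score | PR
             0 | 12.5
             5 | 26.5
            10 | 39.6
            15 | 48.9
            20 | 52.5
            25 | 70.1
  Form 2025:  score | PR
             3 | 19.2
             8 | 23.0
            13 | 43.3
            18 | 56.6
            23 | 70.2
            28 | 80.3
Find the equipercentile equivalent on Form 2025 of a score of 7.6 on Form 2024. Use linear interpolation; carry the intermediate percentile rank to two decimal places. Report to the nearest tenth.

PR of 7.6 on Form 2024: 26.5 + (7.6 − 5)/(10 − 5) × (39.6 − 26.5) = 33.31
On Form 2025, PR 33.31 falls between score 8 (PR 23.0) and 13 (PR 43.3).
Interpolate: 8 + (33.31 − 23.0)/(43.3 − 23.0) × (13 − 8) = 10.5

10.5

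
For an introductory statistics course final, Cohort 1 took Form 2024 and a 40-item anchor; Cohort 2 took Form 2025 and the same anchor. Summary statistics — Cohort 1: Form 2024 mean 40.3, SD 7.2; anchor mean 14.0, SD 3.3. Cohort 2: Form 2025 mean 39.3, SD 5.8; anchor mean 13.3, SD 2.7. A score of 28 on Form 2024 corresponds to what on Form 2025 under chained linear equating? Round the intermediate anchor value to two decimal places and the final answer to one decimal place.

Form 2024 → anchor (Cohort 1): v = (3.3/7.2)(28 − 40.3) + 14.0 = 8.36
anchor → Form 2025 (Cohort 2): y = (5.8/2.7)(8.36 − 13.3) + 39.3 = 28.7

28.7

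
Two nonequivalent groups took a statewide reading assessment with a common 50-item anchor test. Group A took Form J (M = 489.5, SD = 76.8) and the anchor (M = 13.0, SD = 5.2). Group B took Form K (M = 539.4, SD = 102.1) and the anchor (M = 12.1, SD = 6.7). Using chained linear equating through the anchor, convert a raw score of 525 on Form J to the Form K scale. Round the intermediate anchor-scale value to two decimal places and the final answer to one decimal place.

589.7

Form J → anchor (Group A): v = (5.2/76.8)(525 − 489.5) + 13.0 = 15.40
anchor → Form K (Group B): y = (102.1/6.7)(15.40 − 12.1) + 539.4 = 589.7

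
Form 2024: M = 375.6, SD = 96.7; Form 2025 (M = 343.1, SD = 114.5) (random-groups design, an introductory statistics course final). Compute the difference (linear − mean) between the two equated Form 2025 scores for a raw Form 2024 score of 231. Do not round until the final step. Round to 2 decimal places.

Mean-equated: 231 + (343.1 − 375.6) = 198.50
Linear-equated: (114.5/96.7)(231 − 375.6) + 343.1 = 171.883
Difference = 171.883 − 198.50 = -26.62

-26.62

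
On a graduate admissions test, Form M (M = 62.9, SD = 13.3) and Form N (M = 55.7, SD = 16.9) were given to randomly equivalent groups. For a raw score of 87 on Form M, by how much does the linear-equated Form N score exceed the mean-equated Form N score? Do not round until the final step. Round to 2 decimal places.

Mean-equated: 87 + (55.7 − 62.9) = 79.80
Linear-equated: (16.9/13.3)(87 − 62.9) + 55.7 = 86.323
Difference = 86.323 − 79.80 = 6.52

6.52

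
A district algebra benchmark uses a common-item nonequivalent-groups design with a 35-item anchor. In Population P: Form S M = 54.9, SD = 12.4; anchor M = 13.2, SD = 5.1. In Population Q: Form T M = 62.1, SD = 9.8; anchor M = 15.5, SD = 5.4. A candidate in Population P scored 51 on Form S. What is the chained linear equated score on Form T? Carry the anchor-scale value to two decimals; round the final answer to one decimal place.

55.0

Form S → anchor (Population P): v = (5.1/12.4)(51 − 54.9) + 13.2 = 11.60
anchor → Form T (Population Q): y = (9.8/5.4)(11.60 − 15.5) + 62.1 = 55.0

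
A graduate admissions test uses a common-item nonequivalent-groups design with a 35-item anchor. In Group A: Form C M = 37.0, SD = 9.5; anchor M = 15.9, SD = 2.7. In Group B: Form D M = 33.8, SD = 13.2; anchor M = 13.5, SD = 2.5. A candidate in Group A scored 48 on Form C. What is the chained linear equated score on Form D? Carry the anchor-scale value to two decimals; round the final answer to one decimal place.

Form C → anchor (Group A): v = (2.7/9.5)(48 − 37.0) + 15.9 = 19.03
anchor → Form D (Group B): y = (13.2/2.5)(19.03 − 13.5) + 33.8 = 63.0

63.0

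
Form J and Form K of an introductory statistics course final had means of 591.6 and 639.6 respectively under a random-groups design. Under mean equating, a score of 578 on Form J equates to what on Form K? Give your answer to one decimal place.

Mean equating: y = x + (M_Y − M_X) = 578 + (639.6 − 591.6) = 626.0

626.0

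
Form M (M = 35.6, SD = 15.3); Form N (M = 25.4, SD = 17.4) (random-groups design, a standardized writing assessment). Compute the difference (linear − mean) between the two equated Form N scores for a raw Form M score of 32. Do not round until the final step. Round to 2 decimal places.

Mean-equated: 32 + (25.4 − 35.6) = 21.80
Linear-equated: (17.4/15.3)(32 − 35.6) + 25.4 = 21.306
Difference = 21.306 − 21.80 = -0.49

-0.49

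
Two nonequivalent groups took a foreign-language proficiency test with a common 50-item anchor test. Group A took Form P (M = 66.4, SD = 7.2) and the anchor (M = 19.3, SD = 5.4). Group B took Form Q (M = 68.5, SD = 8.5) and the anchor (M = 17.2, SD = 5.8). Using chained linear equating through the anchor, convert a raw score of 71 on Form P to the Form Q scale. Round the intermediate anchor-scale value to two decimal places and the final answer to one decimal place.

Form P → anchor (Group A): v = (5.4/7.2)(71 − 66.4) + 19.3 = 22.75
anchor → Form Q (Group B): y = (8.5/5.8)(22.75 − 17.2) + 68.5 = 76.6

76.6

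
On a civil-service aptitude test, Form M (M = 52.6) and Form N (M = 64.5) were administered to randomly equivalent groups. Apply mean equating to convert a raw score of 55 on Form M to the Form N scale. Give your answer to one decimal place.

66.9

Mean equating: y = x + (M_Y − M_X) = 55 + (64.5 − 52.6) = 66.9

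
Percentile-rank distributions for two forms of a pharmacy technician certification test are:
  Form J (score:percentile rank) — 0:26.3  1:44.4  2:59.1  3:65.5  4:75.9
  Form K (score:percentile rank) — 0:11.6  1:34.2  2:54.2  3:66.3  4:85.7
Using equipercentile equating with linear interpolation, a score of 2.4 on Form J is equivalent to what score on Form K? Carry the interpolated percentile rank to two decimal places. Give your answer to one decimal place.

2.6

PR of 2.4 on Form J: 59.1 + (2.4 − 2)/(3 − 2) × (65.5 − 59.1) = 61.66
On Form K, PR 61.66 falls between score 2 (PR 54.2) and 3 (PR 66.3).
Interpolate: 2 + (61.66 − 54.2)/(66.3 − 54.2) × (3 − 2) = 2.6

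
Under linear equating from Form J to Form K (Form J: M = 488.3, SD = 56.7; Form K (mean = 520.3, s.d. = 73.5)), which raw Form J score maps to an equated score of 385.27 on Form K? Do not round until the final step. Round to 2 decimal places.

384.13

Invert y = (SD_Y/SD_X)(x − M_X) + M_Y:
x = (SD_X/SD_Y)(y − M_Y) + M_X = (56.7/73.5)(385.27 − 520.3) + 488.3
x = 0.771429 × -135.030 + 488.3 = 384.13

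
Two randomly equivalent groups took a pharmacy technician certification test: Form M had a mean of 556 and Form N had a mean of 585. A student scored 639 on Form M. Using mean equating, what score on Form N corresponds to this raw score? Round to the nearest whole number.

668

Mean equating: y = x + (M_Y − M_X) = 639 + (585 − 556) = 668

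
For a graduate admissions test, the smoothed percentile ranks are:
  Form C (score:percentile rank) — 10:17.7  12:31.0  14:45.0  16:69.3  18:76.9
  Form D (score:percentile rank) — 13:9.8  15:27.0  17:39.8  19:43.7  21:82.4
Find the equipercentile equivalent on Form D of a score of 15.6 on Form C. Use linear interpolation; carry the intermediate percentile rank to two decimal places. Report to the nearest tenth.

PR of 15.6 on Form C: 45.0 + (15.6 − 14)/(16 − 14) × (69.3 − 45.0) = 64.44
On Form D, PR 64.44 falls between score 19 (PR 43.7) and 21 (PR 82.4).
Interpolate: 19 + (64.44 − 43.7)/(82.4 − 43.7) × (21 − 19) = 20.1

20.1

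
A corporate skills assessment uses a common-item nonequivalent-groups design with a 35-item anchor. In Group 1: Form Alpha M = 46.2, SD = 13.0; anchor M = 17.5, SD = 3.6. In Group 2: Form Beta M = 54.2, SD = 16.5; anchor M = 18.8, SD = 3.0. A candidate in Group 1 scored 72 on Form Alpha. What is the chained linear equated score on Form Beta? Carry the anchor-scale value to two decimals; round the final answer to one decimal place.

86.3

Form Alpha → anchor (Group 1): v = (3.6/13.0)(72 − 46.2) + 17.5 = 24.64
anchor → Form Beta (Group 2): y = (16.5/3.0)(24.64 − 18.8) + 54.2 = 86.3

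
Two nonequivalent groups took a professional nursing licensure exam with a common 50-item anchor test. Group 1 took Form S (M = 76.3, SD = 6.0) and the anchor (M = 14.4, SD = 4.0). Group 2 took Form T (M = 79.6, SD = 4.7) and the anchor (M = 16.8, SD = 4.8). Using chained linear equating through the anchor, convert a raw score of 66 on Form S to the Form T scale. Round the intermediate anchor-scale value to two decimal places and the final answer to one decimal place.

Form S → anchor (Group 1): v = (4.0/6.0)(66 − 76.3) + 14.4 = 7.53
anchor → Form T (Group 2): y = (4.7/4.8)(7.53 − 16.8) + 79.6 = 70.5

70.5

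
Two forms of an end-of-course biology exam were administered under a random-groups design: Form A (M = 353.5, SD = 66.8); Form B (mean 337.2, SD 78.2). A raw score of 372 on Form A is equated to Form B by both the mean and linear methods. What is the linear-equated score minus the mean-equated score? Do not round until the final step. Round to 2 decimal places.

3.16

Mean-equated: 372 + (337.2 − 353.5) = 355.70
Linear-equated: (78.2/66.8)(372 − 353.5) + 337.2 = 358.857
Difference = 358.857 − 355.70 = 3.16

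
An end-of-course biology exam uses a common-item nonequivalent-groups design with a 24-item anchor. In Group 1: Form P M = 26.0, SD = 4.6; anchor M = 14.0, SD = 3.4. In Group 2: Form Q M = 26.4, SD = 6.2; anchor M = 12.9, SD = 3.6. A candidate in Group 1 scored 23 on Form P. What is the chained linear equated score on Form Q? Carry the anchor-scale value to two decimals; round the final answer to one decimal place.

24.5

Form P → anchor (Group 1): v = (3.4/4.6)(23 − 26.0) + 14.0 = 11.78
anchor → Form Q (Group 2): y = (6.2/3.6)(11.78 − 12.9) + 26.4 = 24.5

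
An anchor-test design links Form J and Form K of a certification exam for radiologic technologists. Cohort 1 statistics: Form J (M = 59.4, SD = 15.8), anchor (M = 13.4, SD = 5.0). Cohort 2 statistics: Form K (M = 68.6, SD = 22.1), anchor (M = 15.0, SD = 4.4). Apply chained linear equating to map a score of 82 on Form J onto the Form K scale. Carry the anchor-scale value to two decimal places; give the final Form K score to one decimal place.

Form J → anchor (Cohort 1): v = (5.0/15.8)(82 − 59.4) + 13.4 = 20.55
anchor → Form K (Cohort 2): y = (22.1/4.4)(20.55 − 15.0) + 68.6 = 96.5

96.5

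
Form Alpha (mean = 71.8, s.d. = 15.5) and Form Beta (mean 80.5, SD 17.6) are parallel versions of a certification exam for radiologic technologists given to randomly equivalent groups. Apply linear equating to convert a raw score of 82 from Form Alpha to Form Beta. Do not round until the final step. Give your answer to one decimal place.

Linear equating: y = (SD_Y/SD_X)(x − M_X) + M_Y
y = (17.6/15.5)(82 − 71.8) + 80.5
y = 1.135484 × 10.2 + 80.5 = 11.5819 + 80.5 = 92.1

92.1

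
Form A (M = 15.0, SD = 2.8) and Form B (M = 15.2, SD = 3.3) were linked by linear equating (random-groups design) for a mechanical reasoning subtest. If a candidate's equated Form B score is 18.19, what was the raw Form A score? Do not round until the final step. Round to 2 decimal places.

17.54

Invert y = (SD_Y/SD_X)(x − M_X) + M_Y:
x = (SD_X/SD_Y)(y − M_Y) + M_X = (2.8/3.3)(18.19 − 15.2) + 15.0
x = 0.848485 × 2.990 + 15.0 = 17.54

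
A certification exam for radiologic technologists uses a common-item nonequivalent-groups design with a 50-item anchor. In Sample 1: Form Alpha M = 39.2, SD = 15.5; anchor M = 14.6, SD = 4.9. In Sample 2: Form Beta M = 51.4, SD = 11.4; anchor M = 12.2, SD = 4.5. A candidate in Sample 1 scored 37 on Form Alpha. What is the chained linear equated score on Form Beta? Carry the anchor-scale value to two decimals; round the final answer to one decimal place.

Form Alpha → anchor (Sample 1): v = (4.9/15.5)(37 − 39.2) + 14.6 = 13.90
anchor → Form Beta (Sample 2): y = (11.4/4.5)(13.90 − 12.2) + 51.4 = 55.7

55.7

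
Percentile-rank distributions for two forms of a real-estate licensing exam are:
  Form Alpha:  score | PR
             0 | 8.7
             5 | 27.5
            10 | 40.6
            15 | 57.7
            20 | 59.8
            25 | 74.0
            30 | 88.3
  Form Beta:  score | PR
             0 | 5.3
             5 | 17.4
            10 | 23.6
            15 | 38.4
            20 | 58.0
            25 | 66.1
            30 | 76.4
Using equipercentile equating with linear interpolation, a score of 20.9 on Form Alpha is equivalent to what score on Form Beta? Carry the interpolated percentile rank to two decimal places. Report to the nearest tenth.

22.7

PR of 20.9 on Form Alpha: 59.8 + (20.9 − 20)/(25 − 20) × (74.0 − 59.8) = 62.36
On Form Beta, PR 62.36 falls between score 20 (PR 58.0) and 25 (PR 66.1).
Interpolate: 20 + (62.36 − 58.0)/(66.1 − 58.0) × (25 − 20) = 22.7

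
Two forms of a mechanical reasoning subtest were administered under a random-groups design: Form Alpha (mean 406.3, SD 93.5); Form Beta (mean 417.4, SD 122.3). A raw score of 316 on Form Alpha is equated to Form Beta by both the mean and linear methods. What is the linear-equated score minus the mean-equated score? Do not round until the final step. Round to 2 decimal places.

-27.81

Mean-equated: 316 + (417.4 − 406.3) = 327.10
Linear-equated: (122.3/93.5)(316 − 406.3) + 417.4 = 299.286
Difference = 299.286 − 327.10 = -27.81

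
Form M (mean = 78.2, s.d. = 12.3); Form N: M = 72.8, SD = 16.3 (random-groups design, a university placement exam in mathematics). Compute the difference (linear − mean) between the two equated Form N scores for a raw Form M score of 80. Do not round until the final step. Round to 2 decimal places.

Mean-equated: 80 + (72.8 − 78.2) = 74.60
Linear-equated: (16.3/12.3)(80 − 78.2) + 72.8 = 75.185
Difference = 75.185 − 74.60 = 0.59

0.59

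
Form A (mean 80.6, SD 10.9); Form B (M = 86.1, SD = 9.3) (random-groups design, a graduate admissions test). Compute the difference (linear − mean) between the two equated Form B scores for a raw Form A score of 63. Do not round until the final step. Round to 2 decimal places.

Mean-equated: 63 + (86.1 − 80.6) = 68.50
Linear-equated: (9.3/10.9)(63 − 80.6) + 86.1 = 71.083
Difference = 71.083 − 68.50 = 2.58

2.58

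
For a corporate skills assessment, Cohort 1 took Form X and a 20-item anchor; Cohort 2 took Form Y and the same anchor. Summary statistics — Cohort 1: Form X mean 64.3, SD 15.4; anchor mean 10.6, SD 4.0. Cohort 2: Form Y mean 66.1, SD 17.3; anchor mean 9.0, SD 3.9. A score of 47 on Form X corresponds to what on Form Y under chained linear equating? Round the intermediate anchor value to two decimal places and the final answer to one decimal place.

Form X → anchor (Cohort 1): v = (4.0/15.4)(47 − 64.3) + 10.6 = 6.11
anchor → Form Y (Cohort 2): y = (17.3/3.9)(6.11 − 9.0) + 66.1 = 53.3

53.3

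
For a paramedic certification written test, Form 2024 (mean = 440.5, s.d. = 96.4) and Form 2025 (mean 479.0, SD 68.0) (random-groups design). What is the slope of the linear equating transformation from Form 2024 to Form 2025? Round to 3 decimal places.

A = SD_Y / SD_X = 68.0 / 96.4 = 0.705

0.705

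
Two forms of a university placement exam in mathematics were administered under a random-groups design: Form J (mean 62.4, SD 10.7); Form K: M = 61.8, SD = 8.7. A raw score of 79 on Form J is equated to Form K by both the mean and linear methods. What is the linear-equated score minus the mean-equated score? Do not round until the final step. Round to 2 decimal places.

-3.10

Mean-equated: 79 + (61.8 − 62.4) = 78.40
Linear-equated: (8.7/10.7)(79 − 62.4) + 61.8 = 75.297
Difference = 75.297 − 78.40 = -3.10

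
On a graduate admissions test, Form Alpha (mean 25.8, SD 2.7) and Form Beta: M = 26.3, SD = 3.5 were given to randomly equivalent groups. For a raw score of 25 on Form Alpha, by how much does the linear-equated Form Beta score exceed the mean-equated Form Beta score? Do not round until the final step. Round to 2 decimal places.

Mean-equated: 25 + (26.3 − 25.8) = 25.50
Linear-equated: (3.5/2.7)(25 − 25.8) + 26.3 = 25.263
Difference = 25.263 − 25.50 = -0.24

-0.24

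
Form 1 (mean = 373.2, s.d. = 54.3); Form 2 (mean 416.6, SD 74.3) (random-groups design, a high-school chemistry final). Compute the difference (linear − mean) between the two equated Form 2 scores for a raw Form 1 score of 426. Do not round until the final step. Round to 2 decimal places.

Mean-equated: 426 + (416.6 − 373.2) = 469.40
Linear-equated: (74.3/54.3)(426 − 373.2) + 416.6 = 488.848
Difference = 488.848 − 469.40 = 19.45

19.45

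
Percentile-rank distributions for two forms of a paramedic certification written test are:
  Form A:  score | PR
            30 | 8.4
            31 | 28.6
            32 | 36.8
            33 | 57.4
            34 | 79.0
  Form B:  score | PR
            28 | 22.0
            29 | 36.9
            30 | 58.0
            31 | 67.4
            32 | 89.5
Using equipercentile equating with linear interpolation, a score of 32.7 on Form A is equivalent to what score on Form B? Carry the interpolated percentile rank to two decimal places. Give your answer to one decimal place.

29.7

PR of 32.7 on Form A: 36.8 + (32.7 − 32)/(33 − 32) × (57.4 − 36.8) = 51.22
On Form B, PR 51.22 falls between score 29 (PR 36.9) and 30 (PR 58.0).
Interpolate: 29 + (51.22 − 36.9)/(58.0 − 36.9) × (30 − 29) = 29.7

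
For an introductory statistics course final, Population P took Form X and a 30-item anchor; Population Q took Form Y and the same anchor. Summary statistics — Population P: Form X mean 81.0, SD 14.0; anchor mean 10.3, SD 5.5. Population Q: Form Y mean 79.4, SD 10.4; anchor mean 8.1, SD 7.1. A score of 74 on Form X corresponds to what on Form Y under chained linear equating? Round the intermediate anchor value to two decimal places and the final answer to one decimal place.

Form X → anchor (Population P): v = (5.5/14.0)(74 − 81.0) + 10.3 = 7.55
anchor → Form Y (Population Q): y = (10.4/7.1)(7.55 − 8.1) + 79.4 = 78.6

78.6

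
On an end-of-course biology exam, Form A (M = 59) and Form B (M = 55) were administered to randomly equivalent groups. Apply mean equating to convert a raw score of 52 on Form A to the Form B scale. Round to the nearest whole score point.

Mean equating: y = x + (M_Y − M_X) = 52 + (55 − 59) = 48

48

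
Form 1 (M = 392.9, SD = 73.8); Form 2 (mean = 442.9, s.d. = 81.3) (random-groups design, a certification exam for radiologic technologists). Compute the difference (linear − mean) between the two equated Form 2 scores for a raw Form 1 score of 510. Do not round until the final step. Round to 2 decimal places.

Mean-equated: 510 + (442.9 − 392.9) = 560.00
Linear-equated: (81.3/73.8)(510 − 392.9) + 442.9 = 571.900
Difference = 571.900 − 560.00 = 11.90

11.90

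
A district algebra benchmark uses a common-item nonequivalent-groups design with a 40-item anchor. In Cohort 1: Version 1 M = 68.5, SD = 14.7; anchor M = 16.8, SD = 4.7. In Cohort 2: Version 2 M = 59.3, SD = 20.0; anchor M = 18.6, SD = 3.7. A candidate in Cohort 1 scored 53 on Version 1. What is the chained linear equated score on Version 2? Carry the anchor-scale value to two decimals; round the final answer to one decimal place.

22.8

Version 1 → anchor (Cohort 1): v = (4.7/14.7)(53 − 68.5) + 16.8 = 11.84
anchor → Version 2 (Cohort 2): y = (20.0/3.7)(11.84 − 18.6) + 59.3 = 22.8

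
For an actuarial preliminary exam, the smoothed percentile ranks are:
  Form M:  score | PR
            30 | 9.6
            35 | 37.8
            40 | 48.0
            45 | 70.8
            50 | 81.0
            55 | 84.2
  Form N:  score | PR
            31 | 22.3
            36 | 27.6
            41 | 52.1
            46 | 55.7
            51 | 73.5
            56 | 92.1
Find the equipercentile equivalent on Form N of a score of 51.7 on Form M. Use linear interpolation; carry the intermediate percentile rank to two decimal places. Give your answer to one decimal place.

PR of 51.7 on Form M: 81.0 + (51.7 − 50)/(55 − 50) × (84.2 − 81.0) = 82.09
On Form N, PR 82.09 falls between score 51 (PR 73.5) and 56 (PR 92.1).
Interpolate: 51 + (82.09 − 73.5)/(92.1 − 73.5) × (56 − 51) = 53.3

53.3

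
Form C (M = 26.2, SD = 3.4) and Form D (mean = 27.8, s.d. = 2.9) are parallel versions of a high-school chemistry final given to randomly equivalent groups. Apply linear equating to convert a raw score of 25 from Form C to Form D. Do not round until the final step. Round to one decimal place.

26.8

Linear equating: y = (SD_Y/SD_X)(x − M_X) + M_Y
y = (2.9/3.4)(25 − 26.2) + 27.8
y = 0.852941 × -1.2 + 27.8 = -1.0235 + 27.8 = 26.8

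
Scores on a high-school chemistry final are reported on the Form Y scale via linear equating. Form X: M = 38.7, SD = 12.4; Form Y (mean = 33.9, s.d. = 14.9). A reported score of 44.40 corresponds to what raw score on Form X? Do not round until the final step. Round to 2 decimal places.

Invert y = (SD_Y/SD_X)(x − M_X) + M_Y:
x = (SD_X/SD_Y)(y − M_Y) + M_X = (12.4/14.9)(44.40 − 33.9) + 38.7
x = 0.832215 × 10.500 + 38.7 = 47.44

47.44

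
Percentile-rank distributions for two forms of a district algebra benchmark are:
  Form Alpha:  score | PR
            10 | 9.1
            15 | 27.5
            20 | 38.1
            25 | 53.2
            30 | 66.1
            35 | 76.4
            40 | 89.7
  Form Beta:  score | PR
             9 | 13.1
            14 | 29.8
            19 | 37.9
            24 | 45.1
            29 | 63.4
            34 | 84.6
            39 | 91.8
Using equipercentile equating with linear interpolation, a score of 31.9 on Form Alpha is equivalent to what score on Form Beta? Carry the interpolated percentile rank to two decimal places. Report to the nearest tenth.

PR of 31.9 on Form Alpha: 66.1 + (31.9 − 30)/(35 − 30) × (76.4 − 66.1) = 70.01
On Form Beta, PR 70.01 falls between score 29 (PR 63.4) and 34 (PR 84.6).
Interpolate: 29 + (70.01 − 63.4)/(84.6 − 63.4) × (34 − 29) = 30.6

30.6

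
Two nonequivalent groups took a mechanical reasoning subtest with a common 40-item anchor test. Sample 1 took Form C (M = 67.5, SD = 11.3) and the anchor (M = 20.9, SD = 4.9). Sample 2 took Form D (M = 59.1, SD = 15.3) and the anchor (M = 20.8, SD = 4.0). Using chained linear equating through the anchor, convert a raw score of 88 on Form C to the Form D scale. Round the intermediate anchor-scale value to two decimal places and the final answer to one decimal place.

Form C → anchor (Sample 1): v = (4.9/11.3)(88 − 67.5) + 20.9 = 29.79
anchor → Form D (Sample 2): y = (15.3/4.0)(29.79 − 20.8) + 59.1 = 93.5

93.5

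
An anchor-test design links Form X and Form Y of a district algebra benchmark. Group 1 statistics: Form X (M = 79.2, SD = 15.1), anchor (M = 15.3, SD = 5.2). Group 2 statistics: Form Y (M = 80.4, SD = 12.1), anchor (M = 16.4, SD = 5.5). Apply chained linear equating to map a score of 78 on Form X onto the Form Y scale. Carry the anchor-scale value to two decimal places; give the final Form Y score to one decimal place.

Form X → anchor (Group 1): v = (5.2/15.1)(78 − 79.2) + 15.3 = 14.89
anchor → Form Y (Group 2): y = (12.1/5.5)(14.89 − 16.4) + 80.4 = 77.1

77.1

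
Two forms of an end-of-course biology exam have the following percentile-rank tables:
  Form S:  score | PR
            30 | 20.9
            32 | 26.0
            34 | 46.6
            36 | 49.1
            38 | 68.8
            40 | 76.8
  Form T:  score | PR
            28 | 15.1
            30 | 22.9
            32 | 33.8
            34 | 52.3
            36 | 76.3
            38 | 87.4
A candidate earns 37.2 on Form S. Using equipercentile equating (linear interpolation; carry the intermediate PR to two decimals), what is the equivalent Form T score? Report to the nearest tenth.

34.7

PR of 37.2 on Form S: 49.1 + (37.2 − 36)/(38 − 36) × (68.8 − 49.1) = 60.92
On Form T, PR 60.92 falls between score 34 (PR 52.3) and 36 (PR 76.3).
Interpolate: 34 + (60.92 − 52.3)/(76.3 − 52.3) × (36 − 34) = 34.7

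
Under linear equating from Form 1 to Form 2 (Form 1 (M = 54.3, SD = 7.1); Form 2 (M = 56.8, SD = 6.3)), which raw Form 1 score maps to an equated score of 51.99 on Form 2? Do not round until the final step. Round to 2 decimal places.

48.88

Invert y = (SD_Y/SD_X)(x − M_X) + M_Y:
x = (SD_X/SD_Y)(y − M_Y) + M_X = (7.1/6.3)(51.99 − 56.8) + 54.3
x = 1.126984 × -4.810 + 54.3 = 48.88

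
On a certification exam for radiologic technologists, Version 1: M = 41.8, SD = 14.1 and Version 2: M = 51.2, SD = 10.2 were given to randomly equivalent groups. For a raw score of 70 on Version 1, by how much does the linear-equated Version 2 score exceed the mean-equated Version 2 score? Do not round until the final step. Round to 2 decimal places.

-7.80

Mean-equated: 70 + (51.2 − 41.8) = 79.40
Linear-equated: (10.2/14.1)(70 − 41.8) + 51.2 = 71.600
Difference = 71.600 − 79.40 = -7.80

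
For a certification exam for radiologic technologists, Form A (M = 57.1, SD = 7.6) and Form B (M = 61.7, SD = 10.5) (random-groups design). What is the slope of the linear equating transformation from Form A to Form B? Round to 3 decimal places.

A = SD_Y / SD_X = 10.5 / 7.6 = 1.382

1.382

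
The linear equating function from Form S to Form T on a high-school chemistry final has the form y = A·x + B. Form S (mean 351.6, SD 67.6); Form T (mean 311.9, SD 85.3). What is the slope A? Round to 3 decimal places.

A = SD_Y / SD_X = 85.3 / 67.6 = 1.262

1.262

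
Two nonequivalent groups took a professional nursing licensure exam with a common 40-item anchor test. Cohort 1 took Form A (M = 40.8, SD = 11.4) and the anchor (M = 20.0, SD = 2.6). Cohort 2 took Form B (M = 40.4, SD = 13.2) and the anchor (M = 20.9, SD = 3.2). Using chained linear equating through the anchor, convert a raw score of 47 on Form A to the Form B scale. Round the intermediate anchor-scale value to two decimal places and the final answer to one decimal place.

Form A → anchor (Cohort 1): v = (2.6/11.4)(47 − 40.8) + 20.0 = 21.41
anchor → Form B (Cohort 2): y = (13.2/3.2)(21.41 − 20.9) + 40.4 = 42.5

42.5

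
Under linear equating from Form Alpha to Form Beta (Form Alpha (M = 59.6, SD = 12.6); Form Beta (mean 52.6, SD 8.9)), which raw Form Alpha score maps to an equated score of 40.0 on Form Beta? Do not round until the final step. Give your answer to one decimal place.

Invert y = (SD_Y/SD_X)(x − M_X) + M_Y:
x = (SD_X/SD_Y)(y − M_Y) + M_X = (12.6/8.9)(40.0 − 52.6) + 59.6
x = 1.415730 × -12.600 + 59.6 = 41.8

41.8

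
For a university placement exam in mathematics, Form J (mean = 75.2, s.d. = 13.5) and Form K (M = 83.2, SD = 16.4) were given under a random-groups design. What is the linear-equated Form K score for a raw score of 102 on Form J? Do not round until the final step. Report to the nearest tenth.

Linear equating: y = (SD_Y/SD_X)(x − M_X) + M_Y
y = (16.4/13.5)(102 − 75.2) + 83.2
y = 1.214815 × 26.8 + 83.2 = 32.5570 + 83.2 = 115.8

115.8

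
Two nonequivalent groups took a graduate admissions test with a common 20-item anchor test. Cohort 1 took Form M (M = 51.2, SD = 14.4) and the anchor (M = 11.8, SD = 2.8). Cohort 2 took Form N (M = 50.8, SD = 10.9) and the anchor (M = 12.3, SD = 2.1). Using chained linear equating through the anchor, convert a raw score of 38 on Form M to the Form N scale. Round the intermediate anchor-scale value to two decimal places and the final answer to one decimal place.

Form M → anchor (Cohort 1): v = (2.8/14.4)(38 − 51.2) + 11.8 = 9.23
anchor → Form N (Cohort 2): y = (10.9/2.1)(9.23 − 12.3) + 50.8 = 34.9

34.9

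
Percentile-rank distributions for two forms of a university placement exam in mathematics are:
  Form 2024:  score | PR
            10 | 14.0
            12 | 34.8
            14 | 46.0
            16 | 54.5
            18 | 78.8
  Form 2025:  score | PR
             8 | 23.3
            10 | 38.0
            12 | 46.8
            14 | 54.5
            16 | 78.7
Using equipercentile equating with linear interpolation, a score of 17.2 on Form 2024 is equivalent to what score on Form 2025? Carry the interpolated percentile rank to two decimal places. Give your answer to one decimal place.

PR of 17.2 on Form 2024: 54.5 + (17.2 − 16)/(18 − 16) × (78.8 − 54.5) = 69.08
On Form 2025, PR 69.08 falls between score 14 (PR 54.5) and 16 (PR 78.7).
Interpolate: 14 + (69.08 − 54.5)/(78.7 − 54.5) × (16 − 14) = 15.2

15.2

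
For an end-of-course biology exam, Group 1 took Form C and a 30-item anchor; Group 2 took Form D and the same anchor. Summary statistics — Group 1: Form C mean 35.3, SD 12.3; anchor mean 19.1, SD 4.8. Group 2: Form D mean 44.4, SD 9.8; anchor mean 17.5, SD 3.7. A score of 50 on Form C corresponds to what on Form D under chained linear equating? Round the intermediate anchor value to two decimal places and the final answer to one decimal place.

63.8

Form C → anchor (Group 1): v = (4.8/12.3)(50 − 35.3) + 19.1 = 24.84
anchor → Form D (Group 2): y = (9.8/3.7)(24.84 − 17.5) + 44.4 = 63.8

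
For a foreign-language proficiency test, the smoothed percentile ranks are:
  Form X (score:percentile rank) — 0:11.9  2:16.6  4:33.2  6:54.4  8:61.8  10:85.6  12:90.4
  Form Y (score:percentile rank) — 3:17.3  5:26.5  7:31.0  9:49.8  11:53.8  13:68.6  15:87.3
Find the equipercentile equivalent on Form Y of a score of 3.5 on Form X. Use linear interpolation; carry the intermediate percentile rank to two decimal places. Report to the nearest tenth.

6.1

PR of 3.5 on Form X: 16.6 + (3.5 − 2)/(4 − 2) × (33.2 − 16.6) = 29.05
On Form Y, PR 29.05 falls between score 5 (PR 26.5) and 7 (PR 31.0).
Interpolate: 5 + (29.05 − 26.5)/(31.0 − 26.5) × (7 − 5) = 6.1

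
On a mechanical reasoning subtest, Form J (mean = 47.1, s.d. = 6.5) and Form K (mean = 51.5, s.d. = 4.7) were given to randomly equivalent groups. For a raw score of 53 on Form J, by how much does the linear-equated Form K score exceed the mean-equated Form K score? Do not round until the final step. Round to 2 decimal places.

-1.63

Mean-equated: 53 + (51.5 − 47.1) = 57.40
Linear-equated: (4.7/6.5)(53 − 47.1) + 51.5 = 55.766
Difference = 55.766 − 57.40 = -1.63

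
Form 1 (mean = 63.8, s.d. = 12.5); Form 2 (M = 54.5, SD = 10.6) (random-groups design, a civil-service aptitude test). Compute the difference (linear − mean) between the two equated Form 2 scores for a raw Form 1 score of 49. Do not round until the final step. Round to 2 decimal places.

Mean-equated: 49 + (54.5 − 63.8) = 39.70
Linear-equated: (10.6/12.5)(49 − 63.8) + 54.5 = 41.950
Difference = 41.950 − 39.70 = 2.25

2.25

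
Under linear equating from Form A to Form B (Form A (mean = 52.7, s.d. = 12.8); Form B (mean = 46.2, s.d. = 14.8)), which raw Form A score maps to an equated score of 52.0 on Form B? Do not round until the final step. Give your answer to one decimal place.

Invert y = (SD_Y/SD_X)(x − M_X) + M_Y:
x = (SD_X/SD_Y)(y − M_Y) + M_X = (12.8/14.8)(52.0 − 46.2) + 52.7
x = 0.864865 × 5.800 + 52.7 = 57.7

57.7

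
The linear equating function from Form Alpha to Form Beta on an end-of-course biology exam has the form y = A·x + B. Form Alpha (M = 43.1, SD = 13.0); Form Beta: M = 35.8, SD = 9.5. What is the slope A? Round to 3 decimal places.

A = SD_Y / SD_X = 9.5 / 13.0 = 0.731

0.731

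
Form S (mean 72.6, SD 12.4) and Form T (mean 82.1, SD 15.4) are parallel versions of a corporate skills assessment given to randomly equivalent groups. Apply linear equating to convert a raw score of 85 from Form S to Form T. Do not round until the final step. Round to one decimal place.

Linear equating: y = (SD_Y/SD_X)(x − M_X) + M_Y
y = (15.4/12.4)(85 − 72.6) + 82.1
y = 1.241935 × 12.4 + 82.1 = 15.4000 + 82.1 = 97.5

97.5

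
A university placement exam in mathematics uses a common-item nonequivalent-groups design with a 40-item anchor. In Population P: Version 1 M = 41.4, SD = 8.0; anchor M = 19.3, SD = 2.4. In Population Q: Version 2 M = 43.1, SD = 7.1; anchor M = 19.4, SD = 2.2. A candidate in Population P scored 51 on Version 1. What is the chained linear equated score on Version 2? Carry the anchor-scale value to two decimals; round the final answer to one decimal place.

Version 1 → anchor (Population P): v = (2.4/8.0)(51 − 41.4) + 19.3 = 22.18
anchor → Version 2 (Population Q): y = (7.1/2.2)(22.18 − 19.4) + 43.1 = 52.1

52.1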